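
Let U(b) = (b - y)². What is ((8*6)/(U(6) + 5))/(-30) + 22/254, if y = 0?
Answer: 1239/26035 ≈ 0.047590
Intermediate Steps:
U(b) = b² (U(b) = (b - 1*0)² = (b + 0)² = b²)
((8*6)/(U(6) + 5))/(-30) + 22/254 = ((8*6)/(6² + 5))/(-30) + 22/254 = (48/(36 + 5))*(-1/30) + 22*(1/254) = (48/41)*(-1/30) + 11/127 = -8/205 + 11/127 = 1239/26035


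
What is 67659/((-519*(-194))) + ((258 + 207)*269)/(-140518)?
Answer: -257250079/1179016279 ≈ -0.21819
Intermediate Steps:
67659/((-519*(-194))) + ((258 + 207)*269)/(-140518) = 67659/100686 + (465*269)*(-1/140518) = 67659*(1/100686) + 125085*(-1/140518) = 22553/33562 - 125085/140518 = -257250079/1179016279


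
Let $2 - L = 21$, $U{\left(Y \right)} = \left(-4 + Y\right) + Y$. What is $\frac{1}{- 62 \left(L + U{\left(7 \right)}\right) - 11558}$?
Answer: $- \frac{1}{11000} \approx -9.0909 \cdot 10^{-5}$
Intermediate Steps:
$U{\left(Y \right)} = -4 + 2 Y$
$L = -19$ ($L = 2 - 21 = -19$)
$\frac{1}{- 62 \left(L + U{\left(7 \right)}\right) - 11558} = \frac{1}{- 62 \left(-19 + \left(-4 + 2 \cdot 7\right)\right) - 11558} = \frac{1}{- 62 \left(-19 + \left(-4 + 14\right)\right) - 11558} = \frac{1}{- 62 \left(-19 + 10\right) - 11558} = \frac{1}{\left(-62\right) \left(-9\right) - 11558} = \frac{1}{558 - 11558} = \frac{1}{-11000} = - \frac{1}{11000}$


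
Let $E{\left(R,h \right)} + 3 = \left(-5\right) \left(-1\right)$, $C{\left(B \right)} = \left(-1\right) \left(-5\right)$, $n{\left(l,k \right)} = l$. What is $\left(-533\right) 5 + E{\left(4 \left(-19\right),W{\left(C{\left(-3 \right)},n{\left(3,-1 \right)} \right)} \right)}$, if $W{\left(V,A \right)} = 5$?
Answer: $-2663$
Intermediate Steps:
$C{\left(B \right)} = 5$
$E{\left(R,h \right)} = 2$ ($E{\left(R,h \right)} = -3 - -5 = -3 + 5 = 2$)
$\left(-533\right) 5 + E{\left(4 \left(-19\right),W{\left(C{\left(-3 \right)},n{\left(3,-1 \right)} \right)} \right)} = \left(-533\right) 5 + 2 = -2665 + 2 = -2663$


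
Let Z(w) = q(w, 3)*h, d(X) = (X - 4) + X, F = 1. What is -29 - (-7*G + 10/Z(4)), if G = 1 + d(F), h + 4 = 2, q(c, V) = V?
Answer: -103/3 ≈ -34.333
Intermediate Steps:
h = -2 (h = -4 + 2 = -2)
d(X) = -4 + 2*X (d(X) = (-4 + X) + X = -4 + 2*X)
Z(w) = -6 (Z(w) = 3*(-2) = -6)
G = -1 (G = 1 + (-4 + 2*1) = 1 + (-4 + 2) = 1 - 2 = -1)
-29 - (-7*G + 10/Z(4)) = -29 - (-7*(-1) + 10/(-6)) = -29 - (7 + 10*(-⅙)) = -29 - (7 - 5/3) = -29 - 1*16/3 = -29 - 16/3 = -103/3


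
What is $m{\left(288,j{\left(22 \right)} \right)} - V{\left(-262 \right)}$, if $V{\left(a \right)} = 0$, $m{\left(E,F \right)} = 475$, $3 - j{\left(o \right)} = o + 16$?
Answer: $475$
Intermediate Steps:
$j{\left(o \right)} = -13 - o$ ($j{\left(o \right)} = 3 - \left(o + 16\right) = 3 - \left(16 + o\right) = -13 - o$)
$m{\left(288,j{\left(22 \right)} \right)} - V{\left(-262 \right)} = 475 - 0 = 475 + 0 = 475$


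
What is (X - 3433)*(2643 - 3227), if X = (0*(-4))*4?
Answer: 2004872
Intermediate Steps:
X = 0 (X = 0*4 = 0)
(X - 3433)*(2643 - 3227) = (0 - 3433)*(2643 - 3227) = -3433*(-584) = 2004872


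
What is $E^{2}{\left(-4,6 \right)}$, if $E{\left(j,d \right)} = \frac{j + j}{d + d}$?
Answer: $\frac{4}{9} \approx 0.44444$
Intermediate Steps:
$E{\left(j,d \right)} = \frac{j}{d}$ ($E{\left(j,d \right)} = \frac{2 j}{2 d} = 2 j \frac{1}{2 d} = \frac{j}{d}$)
$E^{2}{\left(-4,6 \right)} = \left(- \frac{4}{6}\right)^{2} = \left(\left(-4\right) \frac{1}{6}\right)^{2} = \left(- \frac{2}{3}\right)^{2} = \frac{4}{9}$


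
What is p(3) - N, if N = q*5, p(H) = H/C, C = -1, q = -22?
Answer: 107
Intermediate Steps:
p(H) = -H (p(H) = H/(-1) = H*(-1) = -H)
N = -110 (N = -22*5 = -110)
p(3) - N = -1*3 - 1*(-110) = -3 + 110 = 107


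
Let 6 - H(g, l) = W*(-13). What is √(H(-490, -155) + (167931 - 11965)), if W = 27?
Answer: √156323 ≈ 395.38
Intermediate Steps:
H(g, l) = 357 (H(g, l) = 6 - 27*(-13) = 6 - 1*(-351) = 6 + 351 = 357)
√(H(-490, -155) + (167931 - 11965)) = √(357 + (167931 - 11965)) = √(357 + 155966) = √156323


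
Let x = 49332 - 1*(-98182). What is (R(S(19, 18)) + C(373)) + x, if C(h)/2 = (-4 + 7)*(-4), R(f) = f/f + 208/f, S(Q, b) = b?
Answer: 1327523/9 ≈ 1.4750e+5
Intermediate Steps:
R(f) = 1 + 208/f
C(h) = -24 (C(h) = 2*((-4 + 7)*(-4)) = 2*(3*(-4)) = 2*(-12) = -24)
x = 147514 (x = 49332 + 98182 = 147514)
(R(S(19, 18)) + C(373)) + x = ((208 + 18)/18 - 24) + 147514 = ((1/18)*226 - 24) + 147514 = (113/9 - 24) + 147514 = -103/9 + 147514 = 1327523/9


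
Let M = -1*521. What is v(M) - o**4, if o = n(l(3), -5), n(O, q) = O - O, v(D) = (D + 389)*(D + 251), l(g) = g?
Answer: 35640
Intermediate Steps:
M = -521
v(D) = (251 + D)*(389 + D) (v(D) = (389 + D)*(251 + D) = (251 + D)*(389 + D))
n(O, q) = 0
o = 0
v(M) - o**4 = (97639 + (-521)**2 + 640*(-521)) - 1*0**4 = (97639 + 271441 - 333440) - 1*0 = 35640 + 0 = 35640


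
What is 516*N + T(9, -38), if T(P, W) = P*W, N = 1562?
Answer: 805650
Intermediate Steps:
516*N + T(9, -38) = 516*1562 + 9*(-38) = 805992 - 342 = 805650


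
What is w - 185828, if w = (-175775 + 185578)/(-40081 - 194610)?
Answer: -43612168951/234691 ≈ -1.8583e+5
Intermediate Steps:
w = -9803/234691 (w = 9803/(-234691) = 9803*(-1/234691) = -9803/234691 ≈ -0.041770)
w - 185828 = -9803/234691 - 185828 = -43612168951/234691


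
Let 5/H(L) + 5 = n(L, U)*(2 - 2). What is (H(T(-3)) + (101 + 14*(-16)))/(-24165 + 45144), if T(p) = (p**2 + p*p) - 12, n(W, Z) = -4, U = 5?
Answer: -124/20979 ≈ -0.0059107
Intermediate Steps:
T(p) = -12 + 2*p**2 (T(p) = (p**2 + p**2) - 12 = 2*p**2 - 12 = -12 + 2*p**2)
H(L) = -1 (H(L) = 5/(-5 - 4*(2 - 2)) = 5/(-5 - 4*0) = 5/(-5 + 0) = 5/(-5) = 5*(-1/5) = -1)
(H(T(-3)) + (101 + 14*(-16)))/(-24165 + 45144) = (-1 + (101 + 14*(-16)))/(-24165 + 45144) = (-1 + (101 - 224))/20979 = (-1 - 123)*(1/20979) = -124*1/20979 = -124/20979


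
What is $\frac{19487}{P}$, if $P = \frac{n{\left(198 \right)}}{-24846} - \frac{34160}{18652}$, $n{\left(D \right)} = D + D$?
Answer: $- \frac{376283895221}{35671898} \approx -10548.0$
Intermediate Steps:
$n{\left(D \right)} = 2 D$
$P = - \frac{35671898}{19309483}$ ($P = \frac{2 \cdot 198}{-24846} - \frac{34160}{18652} = 396 \left(- \frac{1}{24846}\right) - \frac{8540}{4663} = - \frac{66}{4141} - \frac{8540}{4663} = - \frac{35671898}{19309483} \approx -1.8474$)
$\frac{19487}{P} = \frac{19487}{- \frac{35671898}{19309483}} = 19487 \left(- \frac{19309483}{35671898}\right) = - \frac{376283895221}{35671898}$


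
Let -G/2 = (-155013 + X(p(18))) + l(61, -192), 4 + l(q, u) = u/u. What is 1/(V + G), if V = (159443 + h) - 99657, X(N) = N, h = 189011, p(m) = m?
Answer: 1/558793 ≈ 1.7896e-6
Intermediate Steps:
l(q, u) = -3 (l(q, u) = -4 + u/u = -4 + 1 = -3)
G = 309996 (G = -2*((-155013 + 18) - 3) = -2*(-154995 - 3) = -2*(-154998) = 309996)
V = 248797 (V = (159443 + 189011) - 99657 = 348454 - 99657 = 248797)
1/(V + G) = 1/(248797 + 309996) = 1/558793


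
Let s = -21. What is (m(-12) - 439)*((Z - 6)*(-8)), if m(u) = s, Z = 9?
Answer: 11040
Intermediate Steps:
m(u) = -21
(m(-12) - 439)*((Z - 6)*(-8)) = (-21 - 439)*((9 - 6)*(-8)) = -1380*(-8) = -460*(-24) = 11040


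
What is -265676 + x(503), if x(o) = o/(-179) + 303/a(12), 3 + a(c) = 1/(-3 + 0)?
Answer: -475727781/1790 ≈ -2.6577e+5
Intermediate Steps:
a(c) = -10/3 (a(c) = -3 + 1/(-3 + 0) = -3 + 1/(-3) = -3 - 1/3 = -10/3)
x(o) = -909/10 - o/179 (x(o) = o/(-179) + 303/(-10/3) = o*(-1/179) + 303*(-3/10) = -o/179 - 909/10 = -909/10 - o/179)
-265676 + x(503) = -265676 + (-909/10 - 1/179*503) = -265676 + (-909/10 - 503/179) = -265676 - 167741/1790 = -475727781/1790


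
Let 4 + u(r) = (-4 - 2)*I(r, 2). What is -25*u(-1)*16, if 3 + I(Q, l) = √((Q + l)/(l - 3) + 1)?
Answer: 0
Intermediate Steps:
I(Q, l) = -3 + √(1 + (Q + l)/(-3 + l)) (I(Q, l) = -3 + √((Q + l)/(l - 3) + 1) = -3 + √((Q + l)/(-3 + l) + 1) = -3 + √(1 + (Q + l)/(-3 + l)))
u(r) = 14 - 6*√(-1 - r) (u(r) = -4 + (-4 - 2)*(-3 + √((-3 + r + 2*2)/(-3 + 2))) = -4 - 6*(-3 + √((-3 + r + 4)/(-1))) = -4 - 6*(-3 + √(-(1 + r))) = -4 - 6*(-3 + √(-1 - r)) = -4 + (18 - 6*√(-1 - r)) = 14 - 6*√(-1 - r))
-25*u(-1)*16 = -25*(14 - 6*√(-1 - 1*(-1)))*16 = -25*(14 - 6*√(-1 + 1))*16 = -25*(14 - 6*√0)*16 = -25*(14 - 6*0)*16 = -25*(14 + 0)*16 = -25*14*16 = -350*16 = -5600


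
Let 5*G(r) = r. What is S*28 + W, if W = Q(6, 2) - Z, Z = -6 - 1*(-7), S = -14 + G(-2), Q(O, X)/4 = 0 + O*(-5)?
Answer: -2621/5 ≈ -524.20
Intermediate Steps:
G(r) = r/5
Q(O, X) = -20*O (Q(O, X) = 4*(0 + O*(-5)) = 4*(0 - 5*O) = 4*(-5*O) = -20*O)
S = -72/5 (S = -14 + (⅕)*(-2) = -14 - ⅖ = -72/5 ≈ -14.400)
Z = 1 (Z = -6 + 7 = 1)
W = -121 (W = -20*6 - 1*1 = -120 - 1 = -121)
S*28 + W = -72/5*28 - 121 = -2016/5 - 121 = -2621/5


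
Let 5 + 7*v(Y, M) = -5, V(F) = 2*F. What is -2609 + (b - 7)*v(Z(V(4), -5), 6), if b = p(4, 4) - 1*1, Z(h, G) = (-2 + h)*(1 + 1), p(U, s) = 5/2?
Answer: -18208/7 ≈ -2601.1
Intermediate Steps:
p(U, s) = 5/2 (p(U, s) = 5*(1/2) = 5/2)
Z(h, G) = -4 + 2*h (Z(h, G) = (-2 + h)*2 = -4 + 2*h)
v(Y, M) = -10/7 (v(Y, M) = -5/7 + (1/7)*(-5) = -5/7 - 5/7 = -10/7)
b = 3/2 (b = 5/2 - 1*1 = 5/2 - 1 = 3/2 ≈ 1.5000)
-2609 + (b - 7)*v(Z(V(4), -5), 6) = -2609 + (3/2 - 7)*(-10/7) = -2609 - 11/2*(-10/7) = -2609 + 55/7 = -18208/7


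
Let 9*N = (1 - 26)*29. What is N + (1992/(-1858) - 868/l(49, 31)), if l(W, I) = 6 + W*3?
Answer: -12408685/142137 ≈ -87.301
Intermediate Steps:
l(W, I) = 6 + 3*W
N = -725/9 (N = ((1 - 26)*29)/9 = (-25*29)/9 = (⅑)*(-725) = -725/9 ≈ -80.556)
N + (1992/(-1858) - 868/l(49, 31)) = -725/9 + (1992/(-1858) - 868/(6 + 3*49)) = -725/9 + (1992*(-1/1858) - 868/(6 + 147)) = -725/9 + (-996/929 - 868/153) = -725/9 - 958760/142137 = -12408685/142137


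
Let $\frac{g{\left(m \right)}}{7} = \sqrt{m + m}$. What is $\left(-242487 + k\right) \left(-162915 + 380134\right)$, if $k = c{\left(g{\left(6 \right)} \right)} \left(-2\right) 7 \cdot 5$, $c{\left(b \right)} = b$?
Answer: $-52672783653 - 212874620 \sqrt{3} \approx -5.3041 \cdot 10^{10}$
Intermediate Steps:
$g{\left(m \right)} = 7 \sqrt{2} \sqrt{m}$ ($g{\left(m \right)} = 7 \sqrt{m + m} = 7 \sqrt{2 m} = 7 \sqrt{2} \sqrt{m}$)
$k = - 980 \sqrt{3}$ ($k = 7 \sqrt{2} \sqrt{6} \left(-2\right) 7 \cdot 5 = 14 \sqrt{3} \left(\left(-14\right) 5\right) = 14 \sqrt{3} \left(-70\right) = - 980 \sqrt{3} \approx -1697.4$)
$\left(-242487 + k\right) \left(-162915 + 380134\right) = \left(-242487 - 980 \sqrt{3}\right) \left(-162915 + 380134\right) = \left(-242487 - 980 \sqrt{3}\right) 217219 = -52672783653 - 212874620 \sqrt{3}$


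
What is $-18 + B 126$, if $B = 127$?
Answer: $15984$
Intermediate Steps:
$-18 + B 126 = -18 + 127 \cdot 126 = -18 + 16002 = 15984$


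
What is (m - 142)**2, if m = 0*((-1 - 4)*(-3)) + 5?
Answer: 18769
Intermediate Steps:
m = 5 (m = 0*(-5*(-3)) + 5 = 0*15 + 5 = 0 + 5 = 5)
(m - 142)**2 = (5 - 142)**2 = (-137)**2 = 18769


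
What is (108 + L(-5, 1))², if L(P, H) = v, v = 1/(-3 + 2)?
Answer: 11449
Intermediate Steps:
v = -1 (v = 1/(-1) = -1)
L(P, H) = -1
(108 + L(-5, 1))² = (108 - 1)² = 107² = 11449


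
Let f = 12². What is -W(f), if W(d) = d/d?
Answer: -1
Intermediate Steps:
f = 144
W(d) = 1
-W(f) = -1*1 = -1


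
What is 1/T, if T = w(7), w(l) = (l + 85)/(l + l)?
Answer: 7/46 ≈ 0.15217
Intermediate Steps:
w(l) = (85 + l)/(2*l) (w(l) = (85 + l)/((2*l)) = (85 + l)*(1/(2*l)) = (85 + l)/(2*l))
T = 46/7 (T = (½)*(85 + 7)/7 = (½)*(⅐)*92 = 46/7 ≈ 6.5714)
1/T = 1/(46/7) = 7/46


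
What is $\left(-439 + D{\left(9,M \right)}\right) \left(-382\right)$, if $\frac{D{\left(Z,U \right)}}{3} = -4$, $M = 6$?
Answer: $172282$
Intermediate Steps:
$D{\left(Z,U \right)} = -12$ ($D{\left(Z,U \right)} = 3 \left(-4\right) = -12$)
$\left(-439 + D{\left(9,M \right)}\right) \left(-382\right) = \left(-439 - 12\right) \left(-382\right) = \left(-451\right) \left(-382\right) = 172282$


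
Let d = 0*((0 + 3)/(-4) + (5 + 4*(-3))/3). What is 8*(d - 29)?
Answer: -232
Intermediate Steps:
d = 0 (d = 0*(3*(-1/4) + (5 - 12)*(1/3)) = 0*(-3/4 - 7*1/3) = 0*(-3/4 - 7/3) = 0*(-37/12) = 0)
8*(d - 29) = 8*(0 - 29) = 8*(-29) = -232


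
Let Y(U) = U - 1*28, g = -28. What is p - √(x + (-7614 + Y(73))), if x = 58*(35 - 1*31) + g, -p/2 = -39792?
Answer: 79584 - I*√7365 ≈ 79584.0 - 85.82*I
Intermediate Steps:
Y(U) = -28 + U (Y(U) = U - 28 = -28 + U)
p = 79584 (p = -2*(-39792) = 79584)
x = 204 (x = 58*(35 - 1*31) - 28 = 58*(35 - 31) - 28 = 58*4 - 28 = 232 - 28 = 204)
p - √(x + (-7614 + Y(73))) = 79584 - √(204 + (-7614 + (-28 + 73))) = 79584 - √(204 + (-7614 + 45)) = 79584 - √(204 - 7569) = 79584 - √(-7365) = 79584 - I*√7365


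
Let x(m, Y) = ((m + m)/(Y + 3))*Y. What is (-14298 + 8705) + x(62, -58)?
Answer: -300423/55 ≈ -5462.2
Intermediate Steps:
x(m, Y) = 2*Y*m/(3 + Y) (x(m, Y) = ((2*m)/(3 + Y))*Y = (2*m/(3 + Y))*Y = 2*Y*m/(3 + Y))
(-14298 + 8705) + x(62, -58) = (-14298 + 8705) + 2*(-58)*62/(3 - 58) = -5593 + 2*(-58)*62/(-55) = -5593 + 2*(-58)*62*(-1/55) = -5593 + 7192/55 = -300423/55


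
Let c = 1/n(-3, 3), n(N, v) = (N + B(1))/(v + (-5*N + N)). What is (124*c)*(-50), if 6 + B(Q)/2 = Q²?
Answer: 93000/13 ≈ 7153.8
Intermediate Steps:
B(Q) = -12 + 2*Q²
n(N, v) = (-10 + N)/(v - 4*N) (n(N, v) = (N + (-12 + 2*1²))/(v + (-5*N + N)) = (N + (-12 + 2*1))/(v - 4*N) = (N + (-12 + 2))/(v - 4*N) = (N - 10)/(v - 4*N) = (-10 + N)/(v - 4*N))
c = -15/13 (c = 1/((10 - 1*(-3))/(-1*3 + 4*(-3))) = 1/((10 + 3)/(-3 - 12)) = 1/(13/(-15)) = 1/(-1/15*13) = 1/(-13/15) = -15/13 ≈ -1.1538)
(124*c)*(-50) = (124*(-15/13))*(-50) = -1860/13*(-50) = 93000/13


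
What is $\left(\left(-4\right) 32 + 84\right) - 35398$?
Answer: $-35442$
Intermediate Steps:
$\left(\left(-4\right) 32 + 84\right) - 35398 = \left(-128 + 84\right) - 35398 = -44 - 35398 = -35442$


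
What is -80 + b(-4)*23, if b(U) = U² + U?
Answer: 196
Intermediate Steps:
b(U) = U + U²
-80 + b(-4)*23 = -80 - 4*(1 - 4)*23 = -80 - 4*(-3)*23 = -80 + 12*23 = -80 + 276 = 196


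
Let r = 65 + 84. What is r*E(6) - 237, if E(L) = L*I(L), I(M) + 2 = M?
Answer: 3339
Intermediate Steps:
I(M) = -2 + M
r = 149
E(L) = L*(-2 + L)
r*E(6) - 237 = 149*(6*(-2 + 6)) - 237 = 149*(6*4) - 237 = 149*24 - 237 = 3576 - 237 = 3339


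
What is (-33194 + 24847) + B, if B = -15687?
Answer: -24034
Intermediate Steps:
(-33194 + 24847) + B = (-33194 + 24847) - 15687 = -8347 - 15687 = -24034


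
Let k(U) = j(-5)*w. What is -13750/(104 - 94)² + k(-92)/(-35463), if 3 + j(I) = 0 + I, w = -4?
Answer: -9752389/70926 ≈ -137.50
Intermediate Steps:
j(I) = -3 + I (j(I) = -3 + (0 + I) = -3 + I)
k(U) = 32 (k(U) = (-3 - 5)*(-4) = -8*(-4) = 32)
-13750/(104 - 94)² + k(-92)/(-35463) = -13750/(104 - 94)² + 32/(-35463) = -13750/(10²) + 32*(-1/35463) = -13750/100 - 32/35463 = -13750*1/100 - 32/35463 = -275/2 - 32/35463 = -9752389/70926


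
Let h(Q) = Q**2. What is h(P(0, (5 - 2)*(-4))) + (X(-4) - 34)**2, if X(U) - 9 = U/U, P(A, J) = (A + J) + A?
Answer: 720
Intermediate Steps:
P(A, J) = J + 2*A
X(U) = 10 (X(U) = 9 + U/U = 9 + 1 = 10)
h(P(0, (5 - 2)*(-4))) + (X(-4) - 34)**2 = ((5 - 2)*(-4) + 2*0)**2 + (10 - 34)**2 = (3*(-4) + 0)**2 + (-24)**2 = (-12 + 0)**2 + 576 = (-12)**2 + 576 = 144 + 576 = 720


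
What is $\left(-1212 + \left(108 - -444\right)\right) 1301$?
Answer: $-858660$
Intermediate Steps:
$\left(-1212 + \left(108 - -444\right)\right) 1301 = \left(-1212 + \left(108 + 444\right)\right) 1301 = \left(-1212 + 552\right) 1301 = \left(-660\right) 1301 = -858660$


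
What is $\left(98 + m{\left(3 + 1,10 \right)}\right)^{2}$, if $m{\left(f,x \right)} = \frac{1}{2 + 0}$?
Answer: $\frac{38809}{4} \approx 9702.3$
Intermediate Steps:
$m{\left(f,x \right)} = \frac{1}{2}$
$\left(98 + m{\left(3 + 1,10 \right)}\right)^{2} = \left(98 + \frac{1}{2}\right)^{2} = \left(\frac{197}{2}\right)^{2} = \frac{38809}{4}$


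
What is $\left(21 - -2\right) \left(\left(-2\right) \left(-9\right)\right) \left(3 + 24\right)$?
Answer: $11178$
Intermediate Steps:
$\left(21 - -2\right) \left(\left(-2\right) \left(-9\right)\right) \left(3 + 24\right) = \left(21 + 2\right) 18 \cdot 27 = 23 \cdot 18 \cdot 27 = 414 \cdot 27 = 11178$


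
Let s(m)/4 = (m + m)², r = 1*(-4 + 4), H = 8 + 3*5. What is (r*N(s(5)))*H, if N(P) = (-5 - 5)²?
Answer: 0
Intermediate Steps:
H = 23 (H = 8 + 15 = 23)
r = 0 (r = 1*0 = 0)
s(m) = 16*m² (s(m) = 4*(m + m)² = 4*(2*m)² = 4*(4*m²) = 16*m²)
N(P) = 100 (N(P) = (-10)² = 100)
(r*N(s(5)))*H = (0*100)*23 = 0*23 = 0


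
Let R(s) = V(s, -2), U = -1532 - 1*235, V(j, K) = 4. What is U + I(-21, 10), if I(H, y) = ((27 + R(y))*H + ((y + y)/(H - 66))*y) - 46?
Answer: -214568/87 ≈ -2466.3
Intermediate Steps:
U = -1767 (U = -1532 - 235 = -1767)
R(s) = 4
I(H, y) = -46 + 31*H + 2*y²/(-66 + H) (I(H, y) = ((27 + 4)*H + ((y + y)/(H - 66))*y) - 46 = (31*H + ((2*y)/(-66 + H))*y) - 46 = (31*H + (2*y/(-66 + H))*y) - 46 = (31*H + 2*y²/(-66 + H)) - 46 = -46 + 31*H + 2*y²/(-66 + H))
U + I(-21, 10) = -1767 + (3036 - 2092*(-21) + 2*10² + 31*(-21)²)/(-66 - 21) = -1767 + (3036 + 43932 + 2*100 + 31*441)/(-87) = -1767 - (3036 + 43932 + 200 + 13671)/87 = -1767 - 1/87*60839 = -1767 - 60839/87 = -214568/87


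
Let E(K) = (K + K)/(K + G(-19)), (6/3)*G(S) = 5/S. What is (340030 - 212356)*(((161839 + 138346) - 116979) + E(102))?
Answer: 90546168177972/3871 ≈ 2.3391e+10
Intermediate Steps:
G(S) = 5/(2*S) (G(S) = (5/S)/2 = 5/(2*S))
E(K) = 2*K/(-5/38 + K) (E(K) = (K + K)/(K + (5/2)/(-19)) = (2*K)/(K + (5/2)*(-1/19)) = (2*K)/(K - 5/38) = (2*K)/(-5/38 + K) = 2*K/(-5/38 + K))
(340030 - 212356)*(((161839 + 138346) - 116979) + E(102)) = (340030 - 212356)*(((161839 + 138346) - 116979) + 76*102/(-5 + 38*102)) = 127674*((300185 - 116979) + 76*102/(-5 + 3876)) = 127674*(183206 + 76*102/3871) = 127674*(183206 + 76*102*(1/3871)) = 127674*(183206 + 7752/3871) = 127674*(709198178/3871) = 90546168177972/3871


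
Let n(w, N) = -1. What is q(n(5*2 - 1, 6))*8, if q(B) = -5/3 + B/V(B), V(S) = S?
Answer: -16/3 ≈ -5.3333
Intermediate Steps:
q(B) = -⅔ (q(B) = -5/3 + B/B = -5*⅓ + 1 = -5/3 + 1 = -⅔)
q(n(5*2 - 1, 6))*8 = -⅔*8 = -16/3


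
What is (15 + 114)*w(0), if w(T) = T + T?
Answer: 0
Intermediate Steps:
w(T) = 2*T
(15 + 114)*w(0) = (15 + 114)*(2*0) = 129*0 = 0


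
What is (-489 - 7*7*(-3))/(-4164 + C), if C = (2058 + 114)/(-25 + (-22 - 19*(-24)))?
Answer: 23313/283484 ≈ 0.082237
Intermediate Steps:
C = 2172/409 (C = 2172/(-25 + (-22 + 456)) = 2172/(-25 + 434) = 2172/409 ≈ 5.3105)
(-489 - 7*7*(-3))/(-4164 + C) = (-489 - 7*7*(-3))/(-4164 + 2172/409) = (-489 - 49*(-3))/(-1700904/409) = (-489 + 147)*(-409/1700904) = -342*(-409/1700904) = 23313/283484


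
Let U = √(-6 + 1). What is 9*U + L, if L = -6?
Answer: -6 + 9*I*√5 ≈ -6.0 + 20.125*I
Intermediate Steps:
U = I*√5 (U = √(-5) = I*√5 ≈ 2.2361*I)
9*U + L = 9*(I*√5) - 6 = 9*I*√5 - 6 = -6 + 9*I*√5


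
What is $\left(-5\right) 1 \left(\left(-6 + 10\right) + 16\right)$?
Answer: $-100$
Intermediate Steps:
$\left(-5\right) 1 \left(\left(-6 + 10\right) + 16\right) = - 5 \left(4 + 16\right) = \left(-5\right) 20 = -100$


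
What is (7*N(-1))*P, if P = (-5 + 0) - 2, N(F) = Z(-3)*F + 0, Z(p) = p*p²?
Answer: -1323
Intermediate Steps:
Z(p) = p³
N(F) = -27*F (N(F) = (-3)³*F + 0 = -27*F + 0 = -27*F)
P = -7 (P = -5 - 2 = -7)
(7*N(-1))*P = (7*(-27*(-1)))*(-7) = (7*27)*(-7) = 189*(-7) = -1323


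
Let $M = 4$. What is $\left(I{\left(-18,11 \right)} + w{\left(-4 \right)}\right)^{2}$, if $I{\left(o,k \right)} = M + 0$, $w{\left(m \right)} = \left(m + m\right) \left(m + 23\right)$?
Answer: $21904$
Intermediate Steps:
$w{\left(m \right)} = 2 m \left(23 + m\right)$
$I{\left(o,k \right)} = 4$ ($I{\left(o,k \right)} = 4 + 0 = 4$)
$\left(I{\left(-18,11 \right)} + w{\left(-4 \right)}\right)^{2} = \left(4 + 2 \left(-4\right) \left(23 - 4\right)\right)^{2} = \left(4 + 2 \left(-4\right) 19\right)^{2} = \left(4 - 152\right)^{2} = \left(-148\right)^{2} = 21904$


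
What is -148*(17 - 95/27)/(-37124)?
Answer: 13468/250587 ≈ 0.053746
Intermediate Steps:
-148*(17 - 95/27)/(-37124) = -148*(17 - 95*1/27)*(-1/37124) = -148*(17 - 95/27)*(-1/37124) = -148*364/27*(-1/37124) = -53872/27*(-1/37124) = 13468/250587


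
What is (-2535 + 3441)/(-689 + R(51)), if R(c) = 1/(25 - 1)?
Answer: -21744/16535 ≈ -1.3150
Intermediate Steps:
R(c) = 1/24
(-2535 + 3441)/(-689 + R(51)) = (-2535 + 3441)/(-689 + 1/24) = 906/(-16535/24) = 906*(-24/16535) = -21744/16535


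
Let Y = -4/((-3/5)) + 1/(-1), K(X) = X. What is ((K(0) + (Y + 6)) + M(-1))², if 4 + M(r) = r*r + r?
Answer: 529/9 ≈ 58.778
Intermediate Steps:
Y = 17/3 (Y = -4/((-3*⅕)) + 1*(-1) = -4/(-⅗) - 1 = -4*(-5/3) - 1 = 20/3 - 1 = 17/3 ≈ 5.6667)
M(r) = -4 + r + r² (M(r) = -4 + (r*r + r) = -4 + (r² + r) = -4 + (r + r²) = -4 + r + r²)
((K(0) + (Y + 6)) + M(-1))² = ((0 + (17/3 + 6)) + (-4 - 1 + (-1)²))² = ((0 + 35/3) + (-4 - 1 + 1))² = (35/3 - 4)² = (23/3)² = 529/9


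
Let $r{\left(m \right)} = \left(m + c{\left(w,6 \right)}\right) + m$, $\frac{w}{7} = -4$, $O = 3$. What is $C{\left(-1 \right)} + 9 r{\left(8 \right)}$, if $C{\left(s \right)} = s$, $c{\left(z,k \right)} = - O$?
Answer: $116$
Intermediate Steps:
$w = -28$ ($w = 7 \left(-4\right) = -28$)
$c{\left(z,k \right)} = -3$ ($c{\left(z,k \right)} = \left(-1\right) 3 = -3$)
$r{\left(m \right)} = -3 + 2 m$ ($r{\left(m \right)} = \left(m - 3\right) + m = \left(-3 + m\right) + m = -3 + 2 m$)
$C{\left(-1 \right)} + 9 r{\left(8 \right)} = -1 + 9 \left(-3 + 2 \cdot 8\right) = -1 + 9 \left(-3 + 16\right) = -1 + 9 \cdot 13 = -1 + 117 = 116$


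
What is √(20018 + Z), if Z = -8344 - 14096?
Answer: I*√2422 ≈ 49.214*I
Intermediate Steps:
Z = -22440
√(20018 + Z) = √(20018 - 22440) = √(-2422) = I*√2422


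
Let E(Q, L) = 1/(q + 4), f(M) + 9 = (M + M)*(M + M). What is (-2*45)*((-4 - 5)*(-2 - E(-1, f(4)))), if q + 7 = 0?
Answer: -1350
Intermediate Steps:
q = -7 (q = -7 + 0 = -7)
f(M) = -9 + 4*M² (f(M) = -9 + (M + M)*(M + M) = -9 + (2*M)*(2*M) = -9 + 4*M²)
E(Q, L) = -⅓ (E(Q, L) = 1/(-7 + 4) = 1/(-3) = -⅓)
(-2*45)*((-4 - 5)*(-2 - E(-1, f(4)))) = (-2*45)*((-4 - 5)*(-2 - 1*(-⅓))) = -(-810)*(-2 + ⅓) = -(-810)*(-5)/3 = -90*15 = -1350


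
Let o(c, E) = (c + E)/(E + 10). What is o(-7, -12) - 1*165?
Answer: -311/2 ≈ -155.50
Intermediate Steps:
o(c, E) = (E + c)/(10 + E)
o(-7, -12) - 1*165 = (-12 - 7)/(10 - 12) - 1*165 = -19/(-2) - 165 = -½*(-19) - 165 = 19/2 - 165 = -311/2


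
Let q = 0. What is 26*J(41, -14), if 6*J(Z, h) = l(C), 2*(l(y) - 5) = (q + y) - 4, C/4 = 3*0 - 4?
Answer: -65/3 ≈ -21.667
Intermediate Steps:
C = -16 (C = 4*(3*0 - 4) = 4*(0 - 4) = 4*(-4) = -16)
l(y) = 3 + y/2 (l(y) = 5 + ((0 + y) - 4)/2 = 5 + (y - 4)/2 = 5 + (-4 + y)/2 = 5 + (-2 + y/2) = 3 + y/2)
J(Z, h) = -⅚ (J(Z, h) = (3 + (½)*(-16))/6 = (3 - 8)/6 = (⅙)*(-5) = -⅚)
26*J(41, -14) = 26*(-⅚) = -65/3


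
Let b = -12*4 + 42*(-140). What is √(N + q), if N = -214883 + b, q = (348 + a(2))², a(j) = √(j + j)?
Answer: I*√98311 ≈ 313.55*I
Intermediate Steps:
b = -5928 (b = -48 - 5880 = -5928)
a(j) = √2*√j (a(j) = √(2*j) = √2*√j)
q = 122500 (q = (348 + √2*√2)² = (348 + 2)² = 350² = 122500)
N = -220811 (N = -214883 - 5928 = -220811)
√(N + q) = √(-220811 + 122500) = √(-98311) = I*√98311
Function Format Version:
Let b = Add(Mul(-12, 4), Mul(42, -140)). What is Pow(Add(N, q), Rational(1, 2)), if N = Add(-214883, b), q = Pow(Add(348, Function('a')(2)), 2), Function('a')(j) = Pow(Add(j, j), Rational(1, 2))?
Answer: Mul(I, Pow(98311, Rational(1, 2))) ≈ Mul(313.55, I)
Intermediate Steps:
b = -5928 (b = Add(-48, -5880) = -5928)
Function('a')(j) = Mul(Pow(2, Rational(1, 2)), Pow(j, Rational(1, 2))) (Function('a')(j) = Pow(Mul(2, j), Rational(1, 2)) = Mul(Pow(2, Rational(1, 2)), Pow(j, Rational(1, 2))))
q = 122500 (q = Pow(Add(348, Mul(Pow(2, Rational(1, 2)), Pow(2, Rational(1, 2)))), 2) = Pow(Add(348, 2), 2) = Pow(350, 2) = 122500)
N = -220811 (N = Add(-214883, -5928) = -220811)
Pow(Add(N, q), Rational(1, 2)) = Pow(Add(-220811, 122500), Rational(1, 2)) = Pow(-98311, Rational(1, 2)) = Mul(I, Pow(98311, Rational(1, 2)))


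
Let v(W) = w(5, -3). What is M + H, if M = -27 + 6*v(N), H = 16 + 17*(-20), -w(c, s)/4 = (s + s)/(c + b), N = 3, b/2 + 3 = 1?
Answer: -207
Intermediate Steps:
b = -4 (b = -6 + 2*1 = -6 + 2 = -4)
w(c, s) = -8*s/(-4 + c) (w(c, s) = -4*(s + s)/(c - 4) = -4*2*s/(-4 + c) = -8*s/(-4 + c))
v(W) = 24 (v(W) = -8*(-3)/(-4 + 5) = -8*(-3)/1 = -8*(-3)*1 = 24)
H = -324 (H = 16 - 340 = -324)
M = 117 (M = -27 + 6*24 = -27 + 144 = 117)
M + H = 117 - 324 = -207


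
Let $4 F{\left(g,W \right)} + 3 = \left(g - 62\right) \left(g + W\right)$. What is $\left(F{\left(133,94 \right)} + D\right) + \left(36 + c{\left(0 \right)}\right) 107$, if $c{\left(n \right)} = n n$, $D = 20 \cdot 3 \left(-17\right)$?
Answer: $\frac{13721}{2} \approx 6860.5$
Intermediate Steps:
$D = -1020$ ($D = 60 \left(-17\right) = -1020$)
$F{\left(g,W \right)} = - \frac{3}{4} + \frac{\left(-62 + g\right) \left(W + g\right)}{4}$ ($F{\left(g,W \right)} = - \frac{3}{4} + \frac{\left(g - 62\right) \left(g + W\right)}{4} = - \frac{3}{4} + \frac{\left(-62 + g\right) \left(W + g\right)}{4}$)
$c{\left(n \right)} = n^{2}$
$\left(F{\left(133,94 \right)} + D\right) + \left(36 + c{\left(0 \right)}\right) 107 = \left(\left(- \frac{3}{4} - 1457 - \frac{4123}{2} + \frac{133^{2}}{4} + \frac{1}{4} \cdot 94 \cdot 133\right) - 1020\right) + \left(36 + 0^{2}\right) 107 = \left(\left(- \frac{3}{4} - 1457 - \frac{4123}{2} + \frac{1}{4} \cdot 17689 + \frac{6251}{2}\right) - 1020\right) + \left(36 + 0\right) 107 = \left(\left(- \frac{3}{4} - 1457 - \frac{4123}{2} + \frac{17689}{4} + \frac{6251}{2}\right) - 1020\right) + 36 \cdot 107 = \left(\frac{8057}{2} - 1020\right) + 3852 = \frac{6017}{2} + 3852 = \frac{13721}{2}$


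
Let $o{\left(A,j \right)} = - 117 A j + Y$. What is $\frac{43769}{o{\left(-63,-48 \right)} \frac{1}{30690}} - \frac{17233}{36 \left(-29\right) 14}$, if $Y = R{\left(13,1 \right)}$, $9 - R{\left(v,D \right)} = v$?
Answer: $- \frac{4906786498391}{1292829048} \approx -3795.4$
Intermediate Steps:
$R{\left(v,D \right)} = 9 - v$
$Y = -4$ ($Y = 9 - 13 = -4$)
$o{\left(A,j \right)} = -4 - 117 A j$ ($o{\left(A,j \right)} = - 117 A j - 4 = -4 - 117 A j$)
$\frac{43769}{o{\left(-63,-48 \right)} \frac{1}{30690}} - \frac{17233}{36 \left(-29\right) 14} = \frac{43769}{\left(-4 - \left(-7371\right) \left(-48\right)\right) \frac{1}{30690}} - \frac{17233}{36 \left(-29\right) 14} = \frac{43769}{\left(-4 - 353808\right) \frac{1}{30690}} - \frac{17233}{\left(-1044\right) 14} = \frac{43769}{\left(-353812\right) \frac{1}{30690}} - \frac{17233}{-14616} = \frac{43769}{- \frac{176906}{15345}} - - \frac{17233}{14616} = 43769 \left(- \frac{15345}{176906}\right) + \frac{17233}{14616} = - \frac{671635305}{176906} + \frac{17233}{14616} = - \frac{4906786498391}{1292829048}$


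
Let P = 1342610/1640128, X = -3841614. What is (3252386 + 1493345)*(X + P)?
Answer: -14950802268096520421/820064 ≈ -1.8231e+13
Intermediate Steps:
P = 671305/820064 (P = 1342610*(1/1640128) = 671305/820064 ≈ 0.81860)
(3252386 + 1493345)*(X + P) = (3252386 + 1493345)*(-3841614 + 671305/820064) = 4745731*(-3150368671991/820064) = -14950802268096520421/820064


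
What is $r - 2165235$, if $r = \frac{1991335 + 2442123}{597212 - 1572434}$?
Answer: $- \frac{1055794620314}{487611} \approx -2.1652 \cdot 10^{6}$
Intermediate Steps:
$r = - \frac{2216729}{487611}$ ($r = \frac{4433458}{-975222} = 4433458 \left(- \frac{1}{975222}\right) = - \frac{2216729}{487611} \approx -4.5461$)
$r - 2165235 = - \frac{2216729}{487611} - 2165235 = - \frac{1055794620314}{487611}$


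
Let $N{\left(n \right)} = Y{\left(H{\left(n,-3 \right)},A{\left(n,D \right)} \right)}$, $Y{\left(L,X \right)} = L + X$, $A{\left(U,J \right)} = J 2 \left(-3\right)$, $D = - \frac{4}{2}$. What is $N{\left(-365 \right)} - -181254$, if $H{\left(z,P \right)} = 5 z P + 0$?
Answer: $186741$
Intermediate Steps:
$H{\left(z,P \right)} = 5 P z$ ($H{\left(z,P \right)} = 5 P z + 0 = 5 P z$)
$D = -2$ ($D = \left(-4\right) \frac{1}{2} = -2$)
$A{\left(U,J \right)} = - 6 J$ ($A{\left(U,J \right)} = 2 J \left(-3\right) = - 6 J$)
$N{\left(n \right)} = 12 - 15 n$ ($N{\left(n \right)} = 5 \left(-3\right) n - -12 = - 15 n + 12 = 12 - 15 n$)
$N{\left(-365 \right)} - -181254 = \left(12 - -5475\right) - -181254 = \left(12 + 5475\right) + 181254 = 5487 + 181254 = 186741$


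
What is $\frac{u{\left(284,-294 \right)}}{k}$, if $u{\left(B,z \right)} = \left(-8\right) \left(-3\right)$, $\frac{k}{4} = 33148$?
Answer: $\frac{3}{16574} \approx 0.00018101$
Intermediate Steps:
$k = 132592$ ($k = 4 \cdot 33148 = 132592$)
$u{\left(B,z \right)} = 24$
$\frac{u{\left(284,-294 \right)}}{k} = \frac{24}{132592} = 24 \cdot \frac{1}{132592} = \frac{3}{16574}$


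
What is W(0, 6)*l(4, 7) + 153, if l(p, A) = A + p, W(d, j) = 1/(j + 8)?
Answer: 2153/14 ≈ 153.79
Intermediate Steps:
W(d, j) = 1/(8 + j)
W(0, 6)*l(4, 7) + 153 = (7 + 4)/(8 + 6) + 153 = 11/14 + 153 = 2153/14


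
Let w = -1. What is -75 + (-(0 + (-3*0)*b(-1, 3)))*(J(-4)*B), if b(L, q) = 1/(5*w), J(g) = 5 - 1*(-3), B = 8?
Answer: -75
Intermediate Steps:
J(g) = 8 (J(g) = 5 + 3 = 8)
b(L, q) = -⅕ (b(L, q) = 1/(5*(-1)) = 1/(-5) = -⅕)
-75 + (-(0 + (-3*0)*b(-1, 3)))*(J(-4)*B) = -75 + (-(0 - 3*0*(-⅕)))*(8*8) = -75 - (0 + 0*(-⅕))*64 = -75 - (0 + 0)*64 = -75 - 1*0*64 = -75 + 0*64 = -75 + 0 = -75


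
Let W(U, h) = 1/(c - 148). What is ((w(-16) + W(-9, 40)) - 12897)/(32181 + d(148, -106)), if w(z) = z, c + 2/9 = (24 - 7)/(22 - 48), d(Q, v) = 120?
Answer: -449850415/1125269937 ≈ -0.39977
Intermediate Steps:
c = -205/234 (c = -2/9 + (24 - 7)/(22 - 48) = -2/9 + 17/(-26) = -2/9 + 17*(-1/26) = -2/9 - 17/26 = -205/234 ≈ -0.87607)
W(U, h) = -234/34837 (W(U, h) = 1/(-205/234 - 148) = 1/(-34837/234) = -234/34837)
((w(-16) + W(-9, 40)) - 12897)/(32181 + d(148, -106)) = ((-16 - 234/34837) - 12897)/(32181 + 120) = (-557626/34837 - 12897)/32301 = -449850415/34837*1/32301 = -449850415/1125269937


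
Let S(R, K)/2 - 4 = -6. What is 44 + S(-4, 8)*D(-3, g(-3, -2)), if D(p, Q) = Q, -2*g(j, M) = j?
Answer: 38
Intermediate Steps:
S(R, K) = -4 (S(R, K) = 8 + 2*(-6) = 8 - 12 = -4)
g(j, M) = -j/2
44 + S(-4, 8)*D(-3, g(-3, -2)) = 44 - (-2)*(-3) = 44 - 4*3/2 = 44 - 6 = 38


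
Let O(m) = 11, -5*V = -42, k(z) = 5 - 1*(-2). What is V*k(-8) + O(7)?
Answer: 349/5 ≈ 69.800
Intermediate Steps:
k(z) = 7 (k(z) = 5 + 2 = 7)
V = 42/5 (V = -1/5*(-42) = 42/5 ≈ 8.4000)
V*k(-8) + O(7) = (42/5)*7 + 11 = 294/5 + 11 = 349/5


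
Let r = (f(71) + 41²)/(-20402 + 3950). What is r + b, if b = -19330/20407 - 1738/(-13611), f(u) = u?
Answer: -117546039262/126936172389 ≈ -0.92602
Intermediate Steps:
r = -146/1371 (r = (71 + 41²)/(-20402 + 3950) = (71 + 1681)/(-16452) = 1752*(-1/16452) = -146/1371 ≈ -0.10649)
b = -227633264/277759677 (b = -19330*1/20407 - 1738*(-1/13611) = -19330/20407 + 1738/13611 = -227633264/277759677 ≈ -0.81953)
r + b = -146/1371 - 227633264/277759677 = -117546039262/126936172389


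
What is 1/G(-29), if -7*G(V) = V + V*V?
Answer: -1/116 ≈ -0.0086207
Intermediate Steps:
G(V) = -V/7 - V**2/7 (G(V) = -(V + V*V)/7 = -(V + V**2)/7 = -V/7 - V**2/7)
1/G(-29) = 1/(-1/7*(-29)*(1 - 29)) = 1/(-1/7*(-29)*(-28)) = 1/(-116) = -1/116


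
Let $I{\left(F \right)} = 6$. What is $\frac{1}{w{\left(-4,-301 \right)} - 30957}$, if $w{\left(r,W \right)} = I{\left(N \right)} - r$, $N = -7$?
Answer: $- \frac{1}{30947} \approx -3.2313 \cdot 10^{-5}$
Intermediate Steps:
$w{\left(r,W \right)} = 6 - r$
$\frac{1}{w{\left(-4,-301 \right)} - 30957} = \frac{1}{\left(6 - -4\right) - 30957} = \frac{1}{\left(6 + 4\right) - 30957} = \frac{1}{10 - 30957} = \frac{1}{-30947} = - \frac{1}{30947}$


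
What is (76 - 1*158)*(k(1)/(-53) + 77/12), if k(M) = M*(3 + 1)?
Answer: -165353/318 ≈ -519.98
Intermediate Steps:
k(M) = 4*M (k(M) = M*4 = 4*M)
(76 - 1*158)*(k(1)/(-53) + 77/12) = (76 - 1*158)*((4*1)/(-53) + 77/12) = (76 - 158)*(4*(-1/53) + 77*(1/12)) = -82*(-4/53 + 77/12) = -82*4033/636 = -165353/318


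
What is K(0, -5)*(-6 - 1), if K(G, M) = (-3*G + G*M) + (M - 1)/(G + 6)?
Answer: 7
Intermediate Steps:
K(G, M) = -3*G + G*M + (-1 + M)/(6 + G) (K(G, M) = (-3*G + G*M) + (-1 + M)/(6 + G) = -3*G + G*M + (-1 + M)/(6 + G))
K(0, -5)*(-6 - 1) = ((-1 - 5 - 18*0 - 3*0² - 5*0² + 6*0*(-5))/(6 + 0))*(-6 - 1) = ((-1 - 5 + 0 - 3*0 - 5*0 + 0)/6)*(-7) = ((-1 - 5 + 0 + 0 + 0 + 0)/6)*(-7) = ((⅙)*(-6))*(-7) = -1*(-7) = 7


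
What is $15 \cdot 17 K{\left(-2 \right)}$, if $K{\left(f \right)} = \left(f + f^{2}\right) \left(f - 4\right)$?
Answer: $-3060$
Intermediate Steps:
$K{\left(f \right)} = \left(-4 + f\right) \left(f + f^{2}\right)$ ($K{\left(f \right)} = \left(f + f^{2}\right) \left(-4 + f\right) = \left(-4 + f\right) \left(f + f^{2}\right)$)
$15 \cdot 17 K{\left(-2 \right)} = 15 \cdot 17 \left(- 2 \left(-4 + \left(-2\right)^{2} - -6\right)\right) = 255 \left(- 2 \left(-4 + 4 + 6\right)\right) = 255 \left(\left(-2\right) 6\right) = 255 \left(-12\right) = -3060$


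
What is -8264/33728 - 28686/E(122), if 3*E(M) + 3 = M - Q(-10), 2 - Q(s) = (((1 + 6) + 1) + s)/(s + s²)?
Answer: -18228082/24769 ≈ -735.92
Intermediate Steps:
Q(s) = 2 - (8 + s)/(s + s²) (Q(s) = 2 - (((1 + 6) + 1) + s)/(s + s²) = 2 - ((7 + 1) + s)/(s + s²) = 2 - (8 + s)/(s + s²))
E(M) = -226/135 + M/3 (E(M) = -1 + (M - (-8 - 10 + 2*(-10)²)/((-10)*(1 - 10)))/3 = -1 + (M - (-1)*(-8 - 10 + 2*100)/(10*(-9)))/3 = -1 + (M - (-1)*(-1)*(-8 - 10 + 200)/(10*9))/3 = -1 + (M - (-1)*(-1)*182/(10*9))/3 = -1 + (M - 1*91/45)/3 = -1 + (M - 91/45)/3 = -1 + (-91/45 + M)/3 = -1 + (-91/135 + M/3) = -226/135 + M/3)
-8264/33728 - 28686/E(122) = -8264/33728 - 28686/(-226/135 + (⅓)*122) = -8264*1/33728 - 28686/(-226/135 + 122/3) = -1033/4216 - 28686/5264/135 = -1033/4216 - 28686*135/5264 = -1033/4216 - 276615/376 = -18228082/24769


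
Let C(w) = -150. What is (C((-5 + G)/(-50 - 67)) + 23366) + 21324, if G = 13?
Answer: 44540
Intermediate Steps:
(C((-5 + G)/(-50 - 67)) + 23366) + 21324 = (-150 + 23366) + 21324 = 23216 + 21324 = 44540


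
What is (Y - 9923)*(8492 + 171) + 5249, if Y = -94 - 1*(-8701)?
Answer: -11395259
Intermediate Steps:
Y = 8607 (Y = -94 + 8701 = 8607)
(Y - 9923)*(8492 + 171) + 5249 = (8607 - 9923)*(8492 + 171) + 5249 = -1316*8663 + 5249 = -11400508 + 5249 = -11395259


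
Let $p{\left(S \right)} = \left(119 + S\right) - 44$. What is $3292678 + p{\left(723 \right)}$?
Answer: $3293476$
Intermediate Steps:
$p{\left(S \right)} = 75 + S$
$3292678 + p{\left(723 \right)} = 3292678 + \left(75 + 723\right) = 3292678 + 798 = 3293476$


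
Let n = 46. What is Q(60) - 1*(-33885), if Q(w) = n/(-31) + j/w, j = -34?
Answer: 31511143/930 ≈ 33883.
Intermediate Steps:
Q(w) = -46/31 - 34/w (Q(w) = 46/(-31) - 34/w = 46*(-1/31) - 34/w = -46/31 - 34/w)
Q(60) - 1*(-33885) = (-46/31 - 34/60) - 1*(-33885) = (-46/31 - 34*1/60) + 33885 = (-46/31 - 17/30) + 33885 = -1907/930 + 33885 = 31511143/930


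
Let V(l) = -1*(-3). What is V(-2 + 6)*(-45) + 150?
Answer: 15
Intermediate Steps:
V(l) = 3
V(-2 + 6)*(-45) + 150 = 3*(-45) + 150 = -135 + 150 = 15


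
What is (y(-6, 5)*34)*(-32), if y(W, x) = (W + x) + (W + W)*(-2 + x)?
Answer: 40256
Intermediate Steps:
y(W, x) = W + x + 2*W*(-2 + x) (y(W, x) = (W + x) + (2*W)*(-2 + x) = (W + x) + 2*W*(-2 + x) = W + x + 2*W*(-2 + x))
(y(-6, 5)*34)*(-32) = ((5 - 3*(-6) + 2*(-6)*5)*34)*(-32) = ((5 + 18 - 60)*34)*(-32) = -37*34*(-32) = -1258*(-32) = 40256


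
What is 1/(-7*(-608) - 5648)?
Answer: -1/1392 ≈ -0.00071839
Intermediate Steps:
1/(-7*(-608) - 5648) = 1/(4256 - 5648) = 1/(-1392) = -1/1392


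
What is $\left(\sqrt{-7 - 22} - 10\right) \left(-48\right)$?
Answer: $480 - 48 i \sqrt{29} \approx 480.0 - 258.49 i$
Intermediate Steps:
$\left(\sqrt{-7 - 22} - 10\right) \left(-48\right) = \left(\sqrt{-29} - 10\right) \left(-48\right) = \left(i \sqrt{29} - 10\right) \left(-48\right) = \left(-10 + i \sqrt{29}\right) \left(-48\right) = 480 - 48 i \sqrt{29}$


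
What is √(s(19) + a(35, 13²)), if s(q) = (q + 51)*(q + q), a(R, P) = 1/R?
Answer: √3258535/35 ≈ 51.575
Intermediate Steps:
s(q) = 2*q*(51 + q) (s(q) = (51 + q)*(2*q) = 2*q*(51 + q))
√(s(19) + a(35, 13²)) = √(2*19*(51 + 19) + 1/35) = √(2*19*70 + 1/35) = √(2660 + 1/35) = √(93101/35) = √3258535/35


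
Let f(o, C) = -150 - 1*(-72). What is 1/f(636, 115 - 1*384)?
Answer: -1/78 ≈ -0.012821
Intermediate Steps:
f(o, C) = -78 (f(o, C) = -150 + 72 = -78)
1/f(636, 115 - 1*384) = 1/(-78) = -1/78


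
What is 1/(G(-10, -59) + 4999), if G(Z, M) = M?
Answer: 1/4940 ≈ 0.00020243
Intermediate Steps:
1/(G(-10, -59) + 4999) = 1/(-59 + 4999) = 1/4940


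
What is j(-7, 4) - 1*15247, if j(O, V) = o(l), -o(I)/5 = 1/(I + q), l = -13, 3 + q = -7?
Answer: -350676/23 ≈ -15247.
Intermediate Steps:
q = -10 (q = -3 - 7 = -10)
o(I) = -5/(-10 + I) (o(I) = -5/(I - 10) = -5/(-10 + I))
j(O, V) = 5/23 (j(O, V) = -5/(-10 - 13) = -5/(-23) = -5*(-1/23) = 5/23)
j(-7, 4) - 1*15247 = 5/23 - 1*15247 = 5/23 - 15247 = -350676/23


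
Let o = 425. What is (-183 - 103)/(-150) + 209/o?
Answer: 3058/1275 ≈ 2.3984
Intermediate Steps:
(-183 - 103)/(-150) + 209/o = (-183 - 103)/(-150) + 209/425 = -286*(-1/150) + 209*(1/425) = 143/75 + 209/425 = 3058/1275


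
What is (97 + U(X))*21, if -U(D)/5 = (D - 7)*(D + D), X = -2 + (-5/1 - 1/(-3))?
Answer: -51289/3 ≈ -17096.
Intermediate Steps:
X = -20/3 (X = -2 + (-5*1 - 1*(-1/3)) = -2 + (-5 + 1/3) = -2 - 14/3 = -20/3 ≈ -6.6667)
U(D) = -10*D*(-7 + D) (U(D) = -5*(D - 7)*(D + D) = -5*(-7 + D)*2*D = -10*D*(-7 + D))
(97 + U(X))*21 = (97 + 10*(-20/3)*(7 - 1*(-20/3)))*21 = (97 + 10*(-20/3)*(7 + 20/3))*21 = (97 + 10*(-20/3)*(41/3))*21 = (97 - 8200/9)*21 = -7327/9*21 = -51289/3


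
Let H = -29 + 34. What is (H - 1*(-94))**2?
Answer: 9801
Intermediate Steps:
H = 5
(H - 1*(-94))**2 = (5 - 1*(-94))**2 = (5 + 94)**2 = 99**2 = 9801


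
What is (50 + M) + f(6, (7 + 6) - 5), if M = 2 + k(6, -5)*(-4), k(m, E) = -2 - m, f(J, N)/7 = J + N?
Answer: 182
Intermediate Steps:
f(J, N) = 7*J + 7*N (f(J, N) = 7*(J + N) = 7*J + 7*N)
M = 34 (M = 2 + (-2 - 1*6)*(-4) = 2 + (-2 - 6)*(-4) = 2 - 8*(-4) = 2 + 32 = 34)
(50 + M) + f(6, (7 + 6) - 5) = (50 + 34) + (7*6 + 7*((7 + 6) - 5)) = 84 + (42 + 7*(13 - 5)) = 84 + (42 + 7*8) = 84 + (42 + 56) = 84 + 98 = 182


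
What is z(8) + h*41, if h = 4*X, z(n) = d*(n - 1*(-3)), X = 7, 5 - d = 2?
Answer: 1181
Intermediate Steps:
d = 3 (d = 5 - 1*2 = 5 - 2 = 3)
z(n) = 9 + 3*n (z(n) = 3*(n - 1*(-3)) = 3*(n + 3) = 3*(3 + n) = 9 + 3*n)
h = 28 (h = 4*7 = 28)
z(8) + h*41 = (9 + 3*8) + 28*41 = (9 + 24) + 1148 = 33 + 1148 = 1181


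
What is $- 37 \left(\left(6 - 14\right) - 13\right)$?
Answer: $777$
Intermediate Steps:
$- 37 \left(\left(6 - 14\right) - 13\right) = - 37 \left(-8 - 13\right) = \left(-37\right) \left(-21\right) = 777$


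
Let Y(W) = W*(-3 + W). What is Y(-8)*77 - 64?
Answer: 6712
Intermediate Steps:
Y(-8)*77 - 64 = -8*(-3 - 8)*77 - 64 = -8*(-11)*77 - 64 = 88*77 - 64 = 6776 - 64 = 6712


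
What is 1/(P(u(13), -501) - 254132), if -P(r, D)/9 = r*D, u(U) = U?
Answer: -1/195515 ≈ -5.1147e-6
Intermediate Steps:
P(r, D) = -9*D*r (P(r, D) = -9*r*D = -9*D*r)
1/(P(u(13), -501) - 254132) = 1/(-9*(-501)*13 - 254132) = 1/(58617 - 254132) = 1/(-195515) = -1/195515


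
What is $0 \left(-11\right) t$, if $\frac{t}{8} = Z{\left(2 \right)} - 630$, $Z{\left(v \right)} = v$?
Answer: $0$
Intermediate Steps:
$t = -5024$ ($t = 8 \left(2 - 630\right) = 8 \left(-628\right) = -5024$)
$0 \left(-11\right) t = 0 \left(-11\right) \left(-5024\right) = 0 \left(-5024\right) = 0$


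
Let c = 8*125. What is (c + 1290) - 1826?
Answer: 464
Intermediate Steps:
c = 1000
(c + 1290) - 1826 = (1000 + 1290) - 1826 = 2290 - 1826 = 464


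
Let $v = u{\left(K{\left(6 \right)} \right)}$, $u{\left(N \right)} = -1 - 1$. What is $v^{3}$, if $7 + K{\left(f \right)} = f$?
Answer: $-8$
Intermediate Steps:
$K{\left(f \right)} = -7 + f$
$u{\left(N \right)} = -2$
$v = -2$
$v^{3} = \left(-2\right)^{3} = -8$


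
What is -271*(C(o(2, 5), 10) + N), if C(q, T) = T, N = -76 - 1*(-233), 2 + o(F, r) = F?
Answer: -45257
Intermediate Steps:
o(F, r) = -2 + F
N = 157 (N = -76 + 233 = 157)
-271*(C(o(2, 5), 10) + N) = -271*(10 + 157) = -271*167 = -45257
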